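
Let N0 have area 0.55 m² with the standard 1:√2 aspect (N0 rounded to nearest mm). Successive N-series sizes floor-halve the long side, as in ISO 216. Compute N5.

110 × 156 mm

Let N0's short side be w mm. w · w√2 = 0.55 m² = 550,000 mm², so w ≈ 623.6 mm and w√2 ≈ 881.9 mm → N0 = 624 × 882 mm.
N1: ⌊882/2⌋ × 624 = 441 × 624 mm
N2: ⌊624/2⌋ × 441 = 312 × 441 mm
N3: ⌊441/2⌋ × 312 = 220 × 312 mm
N4: ⌊312/2⌋ × 220 = 156 × 220 mm
N5: ⌊220/2⌋ × 156 = 110 × 156 mm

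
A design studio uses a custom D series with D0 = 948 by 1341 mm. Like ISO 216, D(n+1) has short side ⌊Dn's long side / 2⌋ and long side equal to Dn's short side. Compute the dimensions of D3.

D1: ⌊1341/2⌋ × 948 = 670 × 948 mm
D2: ⌊948/2⌋ × 670 = 474 × 670 mm
D3: ⌊670/2⌋ × 474 = 335 × 474 mm

335 × 474 mm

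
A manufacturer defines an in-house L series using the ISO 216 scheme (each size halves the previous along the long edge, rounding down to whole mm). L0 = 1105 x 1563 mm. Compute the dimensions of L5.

195 × 276 mm

L1: ⌊1563/2⌋ × 1105 = 781 × 1105 mm
L2: ⌊1105/2⌋ × 781 = 552 × 781 mm
L3: ⌊781/2⌋ × 552 = 390 × 552 mm
L4: ⌊552/2⌋ × 390 = 276 × 390 mm
L5: ⌊390/2⌋ × 276 = 195 × 276 mm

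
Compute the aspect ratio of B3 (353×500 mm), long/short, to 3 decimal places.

1.416

500 / 353 = 1.416
ISO 216 targets √2 ≈ 1.414; the +0.002 deviation is from mm rounding.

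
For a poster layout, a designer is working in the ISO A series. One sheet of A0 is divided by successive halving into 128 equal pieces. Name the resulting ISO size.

A7

128 = 2^7, so 7 halving steps.
A0 → A1 → … → A7 after 7 steps.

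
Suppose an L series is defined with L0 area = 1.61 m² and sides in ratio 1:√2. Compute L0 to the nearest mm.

1067 × 1509 mm

Let the short side be w mm. Then w · w√2 = 1.61 m² = 1,610,000 mm².
w² = 1,610,000/√2, so w ≈ 1067.0 mm; long side = w√2 ≈ 1508.9 mm.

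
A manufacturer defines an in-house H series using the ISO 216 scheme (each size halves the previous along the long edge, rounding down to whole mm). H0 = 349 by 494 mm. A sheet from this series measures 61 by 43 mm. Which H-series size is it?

H0: 349 × 494 mm
H1: 247 × 349 mm
H2: 174 × 247 mm
H3: 123 × 174 mm
H4: 87 × 123 mm
H5: 61 × 87 mm
H6: 43 × 61 mm
H7: 30 × 43 mm
→ matches H6.

H6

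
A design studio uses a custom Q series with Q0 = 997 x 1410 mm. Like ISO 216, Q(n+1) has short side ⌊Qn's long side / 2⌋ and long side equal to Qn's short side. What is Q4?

Q1: ⌊1410/2⌋ × 997 = 705 × 997 mm
Q2: ⌊997/2⌋ × 705 = 498 × 705 mm
Q3: ⌊705/2⌋ × 498 = 352 × 498 mm
Q4: ⌊498/2⌋ × 352 = 249 × 352 mm

249 × 352 mm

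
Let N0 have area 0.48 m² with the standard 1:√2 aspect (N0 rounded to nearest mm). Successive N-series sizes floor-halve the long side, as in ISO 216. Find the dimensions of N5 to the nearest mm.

103 × 145 mm

Let N0's short side be w mm. w · w√2 = 0.48 m² = 480,000 mm², so w ≈ 582.6 mm and w√2 ≈ 823.9 mm → N0 = 583 × 824 mm.
N1: ⌊824/2⌋ × 583 = 412 × 583 mm
N2: ⌊583/2⌋ × 412 = 291 × 412 mm
N3: ⌊412/2⌋ × 291 = 206 × 291 mm
N4: ⌊291/2⌋ × 206 = 145 × 206 mm
N5: ⌊206/2⌋ × 145 = 103 × 145 mm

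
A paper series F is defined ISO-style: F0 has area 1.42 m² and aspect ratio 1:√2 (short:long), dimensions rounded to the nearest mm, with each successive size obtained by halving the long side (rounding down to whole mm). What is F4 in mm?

250 × 354 mm

Let F0's short side be w mm. w · w√2 = 1.42 m² = 1,420,000 mm², so w ≈ 1002.0 mm and w√2 ≈ 1417.1 mm → F0 = 1002 × 1417 mm.
F1: ⌊1417/2⌋ × 1002 = 708 × 1002 mm
F2: ⌊1002/2⌋ × 708 = 501 × 708 mm
F3: ⌊708/2⌋ × 501 = 354 × 501 mm
F4: ⌊501/2⌋ × 354 = 250 × 354 mm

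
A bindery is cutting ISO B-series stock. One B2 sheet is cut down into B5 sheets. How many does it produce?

B2 = 500 × 707 mm; B5 = 176 × 250 mm.
Each halving step doubles the count; 3 steps from B2 to B5.
2^3 = 8.

8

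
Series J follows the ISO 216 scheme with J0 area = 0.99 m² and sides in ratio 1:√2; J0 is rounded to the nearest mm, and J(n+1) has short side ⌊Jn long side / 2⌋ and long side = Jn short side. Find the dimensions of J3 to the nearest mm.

Let J0's short side be w mm. w · w√2 = 0.99 m² = 990,000 mm², so w ≈ 836.7 mm and w√2 ≈ 1183.2 mm → J0 = 837 × 1183 mm.
J1: ⌊1183/2⌋ × 837 = 591 × 837 mm
J2: ⌊837/2⌋ × 591 = 418 × 591 mm
J3: ⌊591/2⌋ × 418 = 295 × 418 mm

295 × 418 mm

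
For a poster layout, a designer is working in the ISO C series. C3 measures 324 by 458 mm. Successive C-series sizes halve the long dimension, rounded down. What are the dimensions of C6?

114 × 162 mm

C4: ⌊458/2⌋ × 324 = 229 × 324 mm
C5: ⌊324/2⌋ × 229 = 162 × 229 mm
C6: ⌊229/2⌋ × 162 = 114 × 162 mm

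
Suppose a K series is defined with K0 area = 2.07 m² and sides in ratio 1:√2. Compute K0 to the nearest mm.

1210 × 1711 mm

Let the short side be w mm. Then w · w√2 = 2.07 m² = 2,070,000 mm².
w² = 2,070,000/√2, so w ≈ 1209.8 mm; long side = w√2 ≈ 1711.0 mm.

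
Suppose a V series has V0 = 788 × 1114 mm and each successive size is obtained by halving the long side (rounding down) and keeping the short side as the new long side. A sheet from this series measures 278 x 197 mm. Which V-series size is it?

V4

V0: 788 × 1114 mm
V1: 557 × 788 mm
V2: 394 × 557 mm
V3: 278 × 394 mm
V4: 197 × 278 mm
V5: 139 × 197 mm
→ matches V4.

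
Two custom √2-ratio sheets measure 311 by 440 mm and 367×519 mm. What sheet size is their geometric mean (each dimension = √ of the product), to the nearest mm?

338 × 478 mm

Short side: √(311 · 367) = √114137 ≈ 337.8 → 338 mm
Long side: √(440 · 519) = √228360 ≈ 477.9 → 478 mm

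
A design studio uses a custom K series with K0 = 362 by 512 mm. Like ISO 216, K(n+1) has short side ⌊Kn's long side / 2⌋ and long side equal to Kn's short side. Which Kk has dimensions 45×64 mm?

K0: 362 × 512 mm
K1: 256 × 362 mm
K2: 181 × 256 mm
K3: 128 × 181 mm
K4: 90 × 128 mm
K5: 64 × 90 mm
K6: 45 × 64 mm
K7: 32 × 45 mm
→ matches K6.

K6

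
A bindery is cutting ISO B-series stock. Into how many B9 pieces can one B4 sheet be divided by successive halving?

Each ISO step halves the sheet: 1 × B4 → 2 × B5 → 4 × B6 → 8 × B7 → …
From B4 to B9 is 5 halving steps: 2^5 = 32.

32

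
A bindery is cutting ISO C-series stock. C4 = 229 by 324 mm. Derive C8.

57 × 81 mm

C5: ⌊324/2⌋ × 229 = 162 × 229 mm
C6: ⌊229/2⌋ × 162 = 114 × 162 mm
C7: ⌊162/2⌋ × 114 = 81 × 114 mm
C8: ⌊114/2⌋ × 81 = 57 × 81 mm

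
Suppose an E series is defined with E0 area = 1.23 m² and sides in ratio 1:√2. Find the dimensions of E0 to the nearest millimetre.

Let the short side be w mm. Then w · w√2 = 1.23 m² = 1,230,000 mm².
w² = 1,230,000/√2, so w ≈ 932.6 mm; long side = w√2 ≈ 1318.9 mm.

933 × 1319 mm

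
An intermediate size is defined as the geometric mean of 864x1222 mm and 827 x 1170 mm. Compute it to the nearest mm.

845 × 1196 mm

Short side: √(864 · 827) = √714528 ≈ 845.3 → 845 mm
Long side: √(1222 · 1170) = √1429740 ≈ 1195.7 → 1196 mm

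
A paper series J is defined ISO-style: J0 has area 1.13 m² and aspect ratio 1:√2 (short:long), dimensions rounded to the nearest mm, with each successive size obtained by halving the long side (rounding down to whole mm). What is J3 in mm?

316 × 447 mm

Let J0's short side be w mm. w · w√2 = 1.13 m² = 1,130,000 mm², so w ≈ 893.9 mm and w√2 ≈ 1264.1 mm → J0 = 894 × 1264 mm.
J1: ⌊1264/2⌋ × 894 = 632 × 894 mm
J2: ⌊894/2⌋ × 632 = 447 × 632 mm
J3: ⌊632/2⌋ × 447 = 316 × 447 mm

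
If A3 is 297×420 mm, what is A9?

37 × 52 mm

A4: ⌊420/2⌋ × 297 = 210 × 297 mm
A5: ⌊297/2⌋ × 210 = 148 × 210 mm
A6: ⌊210/2⌋ × 148 = 105 × 148 mm
A7: ⌊148/2⌋ × 105 = 74 × 105 mm
A8: ⌊105/2⌋ × 74 = 52 × 74 mm
A9: ⌊74/2⌋ × 52 = 37 × 52 mm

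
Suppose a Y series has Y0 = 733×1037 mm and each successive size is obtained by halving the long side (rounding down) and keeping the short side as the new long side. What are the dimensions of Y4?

Y1: ⌊1037/2⌋ × 733 = 518 × 733 mm
Y2: ⌊733/2⌋ × 518 = 366 × 518 mm
Y3: ⌊518/2⌋ × 366 = 259 × 366 mm
Y4: ⌊366/2⌋ × 259 = 183 × 259 mm

183 × 259 mm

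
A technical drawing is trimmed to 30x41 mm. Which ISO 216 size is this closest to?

Aspect ratio 41/30 ≈ 1.367 (ISO target is √2 ≈ 1.414).
In the C-series (envelope sizes, between A and B): C10 = 28 × 40 mm.
Off by 3 mm total — nearest standard size.

C10 (28 × 40 mm)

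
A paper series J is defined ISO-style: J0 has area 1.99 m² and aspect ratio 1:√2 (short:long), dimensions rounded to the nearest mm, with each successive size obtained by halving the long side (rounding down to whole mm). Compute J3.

419 × 593 mm

Let J0's short side be w mm. w · w√2 = 1.99 m² = 1,990,000 mm², so w ≈ 1186.2 mm and w√2 ≈ 1677.6 mm → J0 = 1186 × 1678 mm.
J1: ⌊1678/2⌋ × 1186 = 839 × 1186 mm
J2: ⌊1186/2⌋ × 839 = 593 × 839 mm
J3: ⌊839/2⌋ × 593 = 419 × 593 mm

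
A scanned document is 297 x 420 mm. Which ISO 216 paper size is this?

A3 (297 × 420 mm)

Aspect ratio 420/297 ≈ 1.414 — close to the ISO √2 ≈ 1.414.
In the A-series (A0 area = 1 m²): A3 = 297 × 420 mm.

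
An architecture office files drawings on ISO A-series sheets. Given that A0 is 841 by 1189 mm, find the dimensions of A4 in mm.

A1: ⌊1189/2⌋ × 841 = 594 × 841 mm
A2: ⌊841/2⌋ × 594 = 420 × 594 mm
A3: ⌊594/2⌋ × 420 = 297 × 420 mm
A4: ⌊420/2⌋ × 297 = 210 × 297 mm

210 × 297 mm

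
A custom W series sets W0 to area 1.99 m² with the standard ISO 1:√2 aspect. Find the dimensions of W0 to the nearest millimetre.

1186 × 1678 mm

Let the short side be w mm. Then w · w√2 = 1.99 m² = 1,990,000 mm².
w² = 1,990,000/√2, so w ≈ 1186.2 mm; long side = w√2 ≈ 1677.6 mm.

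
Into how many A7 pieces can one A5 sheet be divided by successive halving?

4

Each ISO step halves the sheet: 1 × A5 → 2 × A6 → 4 × A7
From A5 to A7 is 2 halving steps: 2^2 = 4.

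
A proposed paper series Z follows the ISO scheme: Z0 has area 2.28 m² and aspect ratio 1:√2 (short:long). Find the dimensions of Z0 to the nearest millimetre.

1270 × 1796 mm

Let the short side be w mm. Then w · w√2 = 2.28 m² = 2,280,000 mm².
w² = 2,280,000/√2, so w ≈ 1269.7 mm; long side = w√2 ≈ 1795.7 mm.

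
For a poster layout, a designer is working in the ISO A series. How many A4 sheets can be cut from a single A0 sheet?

16

Each ISO step halves the sheet: 1 × A0 → 2 × A1 → 4 × A2 → 8 × A3 → …
From A0 to A4 is 4 halving steps: 2^4 = 16.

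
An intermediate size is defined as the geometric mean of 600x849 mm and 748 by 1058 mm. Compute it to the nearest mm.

Short side: √(600 · 748) = √448800 ≈ 669.9 → 670 mm
Long side: √(849 · 1058) = √898242 ≈ 947.8 → 948 mm

670 × 948 mm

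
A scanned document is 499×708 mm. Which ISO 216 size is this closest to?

Aspect ratio 708/499 ≈ 1.419 — close to the ISO √2 ≈ 1.414.
In the B-series (B0 = 1000 × 1414 mm): B2 = 500 × 707 mm.
Off by 2 mm total — nearest standard size.

B2 (500 × 707 mm)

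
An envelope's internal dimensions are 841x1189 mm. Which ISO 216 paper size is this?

Aspect ratio 1189/841 ≈ 1.414 — close to the ISO √2 ≈ 1.414.
In the A-series (A0 area = 1 m²): A0 = 841 × 1189 mm.

A0 (841 × 1189 mm)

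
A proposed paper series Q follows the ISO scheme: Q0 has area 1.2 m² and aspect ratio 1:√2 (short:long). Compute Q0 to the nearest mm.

Let the short side be w mm. Then w · w√2 = 1.2 m² = 1,200,000 mm².
w² = 1,200,000/√2, so w ≈ 921.2 mm; long side = w√2 ≈ 1302.7 mm.

921 × 1303 mm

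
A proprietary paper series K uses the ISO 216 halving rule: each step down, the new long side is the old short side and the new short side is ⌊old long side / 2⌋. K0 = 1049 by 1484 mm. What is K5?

K1: ⌊1484/2⌋ × 1049 = 742 × 1049 mm
K2: ⌊1049/2⌋ × 742 = 524 × 742 mm
K3: ⌊742/2⌋ × 524 = 371 × 524 mm
K4: ⌊524/2⌋ × 371 = 262 × 371 mm
K5: ⌊371/2⌋ × 262 = 185 × 262 mm

185 × 262 mm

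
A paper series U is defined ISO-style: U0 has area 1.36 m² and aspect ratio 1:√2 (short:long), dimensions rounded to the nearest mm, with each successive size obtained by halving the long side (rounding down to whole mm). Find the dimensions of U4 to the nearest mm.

245 × 346 mm

Let U0's short side be w mm. w · w√2 = 1.36 m² = 1,360,000 mm², so w ≈ 980.6 mm and w√2 ≈ 1386.8 mm → U0 = 981 × 1387 mm.
U1: ⌊1387/2⌋ × 981 = 693 × 981 mm
U2: ⌊981/2⌋ × 693 = 490 × 693 mm
U3: ⌊693/2⌋ × 490 = 346 × 490 mm
U4: ⌊490/2⌋ × 346 = 245 × 346 mm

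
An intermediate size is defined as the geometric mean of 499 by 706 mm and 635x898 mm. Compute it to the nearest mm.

Short side: √(499 · 635) = √316865 ≈ 562.9 → 563 mm
Long side: √(706 · 898) = √633988 ≈ 796.2 → 796 mm

563 × 796 mm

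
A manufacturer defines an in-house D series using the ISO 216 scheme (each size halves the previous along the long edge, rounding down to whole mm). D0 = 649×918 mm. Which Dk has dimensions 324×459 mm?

D2

D0: 649 × 918 mm
D1: 459 × 649 mm
D2: 324 × 459 mm
D3: 229 × 324 mm
→ matches D2.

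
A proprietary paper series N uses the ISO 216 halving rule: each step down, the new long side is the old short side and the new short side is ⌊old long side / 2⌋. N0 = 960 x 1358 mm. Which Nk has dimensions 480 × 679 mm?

N2

N0: 960 × 1358 mm
N1: 679 × 960 mm
N2: 480 × 679 mm
N3: 339 × 480 mm
→ matches N2.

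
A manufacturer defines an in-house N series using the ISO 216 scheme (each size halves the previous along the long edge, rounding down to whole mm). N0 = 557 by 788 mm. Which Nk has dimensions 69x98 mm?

N0: 557 × 788 mm
N1: 394 × 557 mm
N2: 278 × 394 mm
N3: 197 × 278 mm
N4: 139 × 197 mm
N5: 98 × 139 mm
N6: 69 × 98 mm
N7: 49 × 69 mm
→ matches N6.

N6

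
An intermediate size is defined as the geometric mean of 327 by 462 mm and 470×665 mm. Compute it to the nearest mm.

392 × 554 mm

Short side: √(327 · 470) = √153690 ≈ 392.0 → 392 mm
Long side: √(462 · 665) = √307230 ≈ 554.3 → 554 mm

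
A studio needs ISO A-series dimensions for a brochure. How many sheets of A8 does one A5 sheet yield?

8

Each ISO step halves the sheet: 1 × A5 → 2 × A6 → 4 × A7 → 8 × A8
From A5 to A8 is 3 halving steps: 2^3 = 8.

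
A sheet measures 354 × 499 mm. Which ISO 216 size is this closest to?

Aspect ratio 499/354 ≈ 1.410 — close to the ISO √2 ≈ 1.414.
In the B-series (B0 = 1000 × 1414 mm): B3 = 353 × 500 mm.
Off by 2 mm total — nearest standard size.

B3 (353 × 500 mm)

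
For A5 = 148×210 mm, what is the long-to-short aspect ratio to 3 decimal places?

210 / 148 = 1.419
ISO 216 targets √2 ≈ 1.414; the +0.005 deviation is from mm rounding.

1.419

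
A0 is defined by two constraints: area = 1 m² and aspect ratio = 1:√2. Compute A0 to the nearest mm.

841 × 1189 mm

Let the short side be w mm. Then the long side is w√2 and w · w√2 = 10⁶ mm².
w² = 10⁶/√2, so w = 1000 / 2^(1/4) ≈ 840.9 mm; long side = 1000 · 2^(1/4) ≈ 1189.2 mm.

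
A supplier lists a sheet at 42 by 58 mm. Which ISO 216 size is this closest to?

C9 (40 × 57 mm)

Aspect ratio 58/42 ≈ 1.381 (ISO target is √2 ≈ 1.414).
In the C-series (envelope sizes, between A and B): C9 = 40 × 57 mm.
Off by 3 mm total — nearest standard size.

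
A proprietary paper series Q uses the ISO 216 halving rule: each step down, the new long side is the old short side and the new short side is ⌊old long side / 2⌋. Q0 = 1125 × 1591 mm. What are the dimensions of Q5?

Q1: ⌊1591/2⌋ × 1125 = 795 × 1125 mm
Q2: ⌊1125/2⌋ × 795 = 562 × 795 mm
Q3: ⌊795/2⌋ × 562 = 397 × 562 mm
Q4: ⌊562/2⌋ × 397 = 281 × 397 mm
Q5: ⌊397/2⌋ × 281 = 198 × 281 mm

198 × 281 mm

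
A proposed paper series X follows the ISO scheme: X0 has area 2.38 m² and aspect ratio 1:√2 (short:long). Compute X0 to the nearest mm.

1297 × 1835 mm

Let the short side be w mm. Then w · w√2 = 2.38 m² = 2,380,000 mm².
w² = 2,380,000/√2, so w ≈ 1297.3 mm; long side = w√2 ≈ 1834.6 mm.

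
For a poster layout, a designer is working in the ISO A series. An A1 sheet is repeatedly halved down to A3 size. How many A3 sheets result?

4

A1 = 594 × 841 mm; A3 = 297 × 420 mm.
Each halving step doubles the count; 2 steps from A1 to A3.
2^2 = 4.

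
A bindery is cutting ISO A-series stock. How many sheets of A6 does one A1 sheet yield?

Each ISO step halves the sheet: 1 × A1 → 2 × A2 → 4 × A3 → 8 × A4 → …
From A1 to A6 is 5 halving steps: 2^5 = 32.

32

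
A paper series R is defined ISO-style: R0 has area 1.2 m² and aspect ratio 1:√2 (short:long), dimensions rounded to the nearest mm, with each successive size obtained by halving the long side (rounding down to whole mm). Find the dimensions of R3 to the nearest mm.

Let R0's short side be w mm. w · w√2 = 1.2 m² = 1,200,000 mm², so w ≈ 921.2 mm and w√2 ≈ 1302.7 mm → R0 = 921 × 1303 mm.
R1: ⌊1303/2⌋ × 921 = 651 × 921 mm
R2: ⌊921/2⌋ × 651 = 460 × 651 mm
R3: ⌊651/2⌋ × 460 = 325 × 460 mm

325 × 460 mm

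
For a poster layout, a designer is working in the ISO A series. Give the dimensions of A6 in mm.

105 × 148 mm

A0 = 841 × 1189 mm (A0 has area 1 m², aspect 1:√2).
A1: ⌊1189/2⌋ × 841 = 594 × 841 mm
A2: ⌊841/2⌋ × 594 = 420 × 594 mm
A3: ⌊594/2⌋ × 420 = 297 × 420 mm
A4: ⌊420/2⌋ × 297 = 210 × 297 mm
A5: ⌊297/2⌋ × 210 = 148 × 210 mm
A6: ⌊210/2⌋ × 148 = 105 × 148 mm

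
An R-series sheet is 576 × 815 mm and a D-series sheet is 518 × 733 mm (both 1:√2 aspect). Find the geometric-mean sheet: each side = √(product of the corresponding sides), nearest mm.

Short side: √(576 · 518) = √298368 ≈ 546.2 → 546 mm
Long side: √(815 · 733) = √597395 ≈ 772.9 → 773 mm

546 × 773 mm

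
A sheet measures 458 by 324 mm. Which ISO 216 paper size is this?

Aspect ratio 458/324 ≈ 1.414 — close to the ISO √2 ≈ 1.414.
In the C-series (envelope sizes, between A and B): C3 = 324 × 458 mm.

C3 (324 × 458 mm)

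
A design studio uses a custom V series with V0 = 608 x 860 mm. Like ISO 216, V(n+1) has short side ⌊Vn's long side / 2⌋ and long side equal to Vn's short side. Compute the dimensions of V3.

215 × 304 mm

V1 = 430 × 608 mm (from V0 by 1 halving).
V2: ⌊608/2⌋ × 430 = 304 × 430 mm
V3: ⌊430/2⌋ × 304 = 215 × 304 mm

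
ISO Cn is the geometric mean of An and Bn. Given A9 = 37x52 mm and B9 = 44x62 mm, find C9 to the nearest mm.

40 × 57 mm

Short side: √(37 · 44) = √1628 ≈ 40.3 → 40 mm
Long side: √(52 · 62) = √3224 ≈ 56.8 → 57 mm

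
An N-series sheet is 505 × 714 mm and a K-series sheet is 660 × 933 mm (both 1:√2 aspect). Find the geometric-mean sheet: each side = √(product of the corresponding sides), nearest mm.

577 × 816 mm

Short side: √(505 · 660) = √333300 ≈ 577.3 → 577 mm
Long side: √(714 · 933) = √666162 ≈ 816.2 → 816 mm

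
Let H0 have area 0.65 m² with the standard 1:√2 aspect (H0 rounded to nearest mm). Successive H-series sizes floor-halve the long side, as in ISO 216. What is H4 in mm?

169 × 239 mm

Let H0's short side be w mm. w · w√2 = 0.65 m² = 650,000 mm², so w ≈ 678.0 mm and w√2 ≈ 958.8 mm → H0 = 678 × 959 mm.
H1: ⌊959/2⌋ × 678 = 479 × 678 mm
H2: ⌊678/2⌋ × 479 = 339 × 479 mm
H3: ⌊479/2⌋ × 339 = 239 × 339 mm
H4: ⌊339/2⌋ × 239 = 169 × 239 mm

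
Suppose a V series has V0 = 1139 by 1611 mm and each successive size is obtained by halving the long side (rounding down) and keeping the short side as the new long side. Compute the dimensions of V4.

284 × 402 mm

V1 = 805 × 1139 mm (from V0 by 1 halving).
V2: ⌊1139/2⌋ × 805 = 569 × 805 mm
V3: ⌊805/2⌋ × 569 = 402 × 569 mm
V4: ⌊569/2⌋ × 402 = 284 × 402 mm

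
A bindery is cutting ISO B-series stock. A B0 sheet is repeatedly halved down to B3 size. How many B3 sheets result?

B0 = 1000 × 1414 mm; B3 = 353 × 500 mm.
Each halving step doubles the count; 3 steps from B0 to B3.
2^3 = 8.

8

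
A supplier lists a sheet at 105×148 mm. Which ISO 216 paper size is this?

Aspect ratio 148/105 ≈ 1.410 — close to the ISO √2 ≈ 1.414.
In the A-series (A0 area = 1 m²): A6 = 105 × 148 mm.

A6 (105 × 148 mm)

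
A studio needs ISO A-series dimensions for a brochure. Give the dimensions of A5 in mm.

A0 = 841 × 1189 mm (A0 has area 1 m², aspect 1:√2).
A1: ⌊1189/2⌋ × 841 = 594 × 841 mm
A2: ⌊841/2⌋ × 594 = 420 × 594 mm
A3: ⌊594/2⌋ × 420 = 297 × 420 mm
A4: ⌊420/2⌋ × 297 = 210 × 297 mm
A5: ⌊297/2⌋ × 210 = 148 × 210 mm

148 × 210 mm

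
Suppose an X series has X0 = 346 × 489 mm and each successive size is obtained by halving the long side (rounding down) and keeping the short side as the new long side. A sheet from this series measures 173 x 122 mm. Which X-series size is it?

X3

X0: 346 × 489 mm
X1: 244 × 346 mm
X2: 173 × 244 mm
X3: 122 × 173 mm
X4: 86 × 122 mm
→ matches X3.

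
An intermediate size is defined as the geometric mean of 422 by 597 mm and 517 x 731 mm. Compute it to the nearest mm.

Short side: √(422 · 517) = √218174 ≈ 467.1 → 467 mm
Long side: √(597 · 731) = √436407 ≈ 660.6 → 661 mm

467 × 661 mm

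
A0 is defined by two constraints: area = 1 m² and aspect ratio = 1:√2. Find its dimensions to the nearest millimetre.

Let the short side be w mm. Then the long side is w√2 and w · w√2 = 10⁶ mm².
w² = 10⁶/√2, so w = 1000 / 2^(1/4) ≈ 840.9 mm; long side = 1000 · 2^(1/4) ≈ 1189.2 mm.

841 × 1189 mm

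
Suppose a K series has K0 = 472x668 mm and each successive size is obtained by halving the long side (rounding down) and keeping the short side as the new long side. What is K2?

236 × 334 mm

K1: ⌊668/2⌋ × 472 = 334 × 472 mm
K2: ⌊472/2⌋ × 334 = 236 × 334 mm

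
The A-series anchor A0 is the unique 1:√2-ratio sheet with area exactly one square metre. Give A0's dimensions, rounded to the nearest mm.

Let the short side be w mm. Then the long side is w√2 and w · w√2 = 10⁶ mm².
w² = 10⁶/√2, so w = 1000 / 2^(1/4) ≈ 840.9 mm; long side = 1000 · 2^(1/4) ≈ 1189.2 mm.

841 × 1189 mm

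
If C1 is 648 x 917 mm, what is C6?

114 × 162 mm

C2: ⌊917/2⌋ × 648 = 458 × 648 mm
C3: ⌊648/2⌋ × 458 = 324 × 458 mm
C4: ⌊458/2⌋ × 324 = 229 × 324 mm
C5: ⌊324/2⌋ × 229 = 162 × 229 mm
C6: ⌊229/2⌋ × 162 = 114 × 162 mm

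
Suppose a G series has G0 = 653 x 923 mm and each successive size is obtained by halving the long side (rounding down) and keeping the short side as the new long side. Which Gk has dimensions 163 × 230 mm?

G0: 653 × 923 mm
G1: 461 × 653 mm
G2: 326 × 461 mm
G3: 230 × 326 mm
G4: 163 × 230 mm
G5: 115 × 163 mm
→ matches G4.

G4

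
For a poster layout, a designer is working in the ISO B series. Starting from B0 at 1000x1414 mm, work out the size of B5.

176 × 250 mm

B1: ⌊1414/2⌋ × 1000 = 707 × 1000 mm
B2: ⌊1000/2⌋ × 707 = 500 × 707 mm
B3: ⌊707/2⌋ × 500 = 353 × 500 mm
B4: ⌊500/2⌋ × 353 = 250 × 353 mm
B5: ⌊353/2⌋ × 250 = 176 × 250 mm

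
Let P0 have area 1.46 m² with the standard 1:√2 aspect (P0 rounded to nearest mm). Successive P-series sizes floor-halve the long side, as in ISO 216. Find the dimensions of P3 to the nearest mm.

359 × 508 mm

Let P0's short side be w mm. w · w√2 = 1.46 m² = 1,460,000 mm², so w ≈ 1016.1 mm and w√2 ≈ 1436.9 mm → P0 = 1016 × 1437 mm.
P1: ⌊1437/2⌋ × 1016 = 718 × 1016 mm
P2: ⌊1016/2⌋ × 718 = 508 × 718 mm
P3: ⌊718/2⌋ × 508 = 359 × 508 mm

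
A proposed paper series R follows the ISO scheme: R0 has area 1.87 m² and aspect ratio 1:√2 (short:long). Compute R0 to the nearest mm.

Let the short side be w mm. Then w · w√2 = 1.87 m² = 1,870,000 mm².
w² = 1,870,000/√2, so w ≈ 1149.9 mm; long side = w√2 ≈ 1626.2 mm.

1150 × 1626 mm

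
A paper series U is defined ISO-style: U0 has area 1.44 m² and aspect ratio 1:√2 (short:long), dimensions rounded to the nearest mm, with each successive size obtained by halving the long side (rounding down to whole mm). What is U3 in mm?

Let U0's short side be w mm. w · w√2 = 1.44 m² = 1,440,000 mm², so w ≈ 1009.1 mm and w√2 ≈ 1427.0 mm → U0 = 1009 × 1427 mm.
U1: ⌊1427/2⌋ × 1009 = 713 × 1009 mm
U2: ⌊1009/2⌋ × 713 = 504 × 713 mm
U3: ⌊713/2⌋ × 504 = 356 × 504 mm

356 × 504 mm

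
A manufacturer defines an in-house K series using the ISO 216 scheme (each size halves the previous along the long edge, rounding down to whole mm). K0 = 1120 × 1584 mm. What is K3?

K1: ⌊1584/2⌋ × 1120 = 792 × 1120 mm
K2: ⌊1120/2⌋ × 792 = 560 × 792 mm
K3: ⌊792/2⌋ × 560 = 396 × 560 mm

396 × 560 mm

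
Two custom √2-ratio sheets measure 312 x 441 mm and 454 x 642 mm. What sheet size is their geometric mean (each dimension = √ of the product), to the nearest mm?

376 × 532 mm

Short side: √(312 · 454) = √141648 ≈ 376.4 → 376 mm
Long side: √(441 · 642) = √283122 ≈ 532.1 → 532 mm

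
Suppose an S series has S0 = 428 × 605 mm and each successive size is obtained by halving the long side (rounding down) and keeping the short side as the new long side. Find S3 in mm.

151 × 214 mm

S1: ⌊605/2⌋ × 428 = 302 × 428 mm
S2: ⌊428/2⌋ × 302 = 214 × 302 mm
S3: ⌊302/2⌋ × 214 = 151 × 214 mm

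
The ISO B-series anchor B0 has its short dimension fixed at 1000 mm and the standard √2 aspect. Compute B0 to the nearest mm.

Short side = 1000 mm; long side = 1000√2 ≈ 1414.2 mm.

1000 × 1414 mm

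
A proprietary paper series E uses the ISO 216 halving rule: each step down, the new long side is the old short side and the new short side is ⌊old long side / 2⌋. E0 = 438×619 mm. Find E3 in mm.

154 × 219 mm

E1: ⌊619/2⌋ × 438 = 309 × 438 mm
E2: ⌊438/2⌋ × 309 = 219 × 309 mm
E3: ⌊309/2⌋ × 219 = 154 × 219 mm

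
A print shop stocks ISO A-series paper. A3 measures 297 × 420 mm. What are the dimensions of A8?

52 × 74 mm

A4: ⌊420/2⌋ × 297 = 210 × 297 mm
A5: ⌊297/2⌋ × 210 = 148 × 210 mm
A6: ⌊210/2⌋ × 148 = 105 × 148 mm
A7: ⌊148/2⌋ × 105 = 74 × 105 mm
A8: ⌊105/2⌋ × 74 = 52 × 74 mm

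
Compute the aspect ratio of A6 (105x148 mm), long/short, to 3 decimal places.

148 / 105 = 1.410
ISO 216 targets √2 ≈ 1.414; the -0.005 deviation is from mm rounding.

1.410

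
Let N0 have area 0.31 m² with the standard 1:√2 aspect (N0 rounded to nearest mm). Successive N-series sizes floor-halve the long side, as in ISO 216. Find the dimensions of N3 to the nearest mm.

165 × 234 mm

Let N0's short side be w mm. w · w√2 = 0.31 m² = 310,000 mm², so w ≈ 468.2 mm and w√2 ≈ 662.1 mm → N0 = 468 × 662 mm.
N1: ⌊662/2⌋ × 468 = 331 × 468 mm
N2: ⌊468/2⌋ × 331 = 234 × 331 mm
N3: ⌊331/2⌋ × 234 = 165 × 234 mm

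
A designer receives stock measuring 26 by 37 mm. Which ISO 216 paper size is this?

Aspect ratio 37/26 ≈ 1.423 — close to the ISO √2 ≈ 1.414.
In the A-series (A0 area = 1 m²): A10 = 26 × 37 mm.

A10 (26 × 37 mm)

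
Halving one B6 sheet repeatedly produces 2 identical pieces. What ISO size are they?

2 = 2^1, so 1 halving step.
B6 → B7 → … → B7 after 1 step.

B7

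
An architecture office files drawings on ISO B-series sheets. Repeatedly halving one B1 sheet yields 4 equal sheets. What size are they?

4 = 2^2, so 2 halving steps.
B1 → B2 → … → B3 after 2 steps.

B3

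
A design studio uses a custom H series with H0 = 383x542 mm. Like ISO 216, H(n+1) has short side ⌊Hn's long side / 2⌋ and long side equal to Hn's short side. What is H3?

135 × 191 mm

H1: ⌊542/2⌋ × 383 = 271 × 383 mm
H2: ⌊383/2⌋ × 271 = 191 × 271 mm
H3: ⌊271/2⌋ × 191 = 135 × 191 mm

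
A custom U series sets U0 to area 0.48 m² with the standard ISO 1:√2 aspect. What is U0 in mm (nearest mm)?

Let the short side be w mm. Then w · w√2 = 0.48 m² = 480,000 mm².
w² = 480,000/√2, so w ≈ 582.6 mm; long side = w√2 ≈ 823.9 mm.

583 × 824 mm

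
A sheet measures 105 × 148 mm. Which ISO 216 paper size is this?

Aspect ratio 148/105 ≈ 1.410 — close to the ISO √2 ≈ 1.414.
In the A-series (A0 area = 1 m²): A6 = 105 × 148 mm.

A6 (105 × 148 mm)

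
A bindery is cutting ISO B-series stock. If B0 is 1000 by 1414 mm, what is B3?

B1: ⌊1414/2⌋ × 1000 = 707 × 1000 mm
B2: ⌊1000/2⌋ × 707 = 500 × 707 mm
B3: ⌊707/2⌋ × 500 = 353 × 500 mm

353 × 500 mm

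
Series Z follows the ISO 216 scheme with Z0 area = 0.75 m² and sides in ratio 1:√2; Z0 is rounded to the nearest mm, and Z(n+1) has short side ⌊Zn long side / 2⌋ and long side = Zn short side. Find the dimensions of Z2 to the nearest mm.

Let Z0's short side be w mm. w · w√2 = 0.75 m² = 750,000 mm², so w ≈ 728.2 mm and w√2 ≈ 1029.9 mm → Z0 = 728 × 1030 mm.
Z1: ⌊1030/2⌋ × 728 = 515 × 728 mm
Z2: ⌊728/2⌋ × 515 = 364 × 515 mm

364 × 515 mm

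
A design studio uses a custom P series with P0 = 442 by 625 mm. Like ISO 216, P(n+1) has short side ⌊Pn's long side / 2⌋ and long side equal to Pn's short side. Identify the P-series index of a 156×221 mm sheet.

P0: 442 × 625 mm
P1: 312 × 442 mm
P2: 221 × 312 mm
P3: 156 × 221 mm
P4: 110 × 156 mm
→ matches P3.

P3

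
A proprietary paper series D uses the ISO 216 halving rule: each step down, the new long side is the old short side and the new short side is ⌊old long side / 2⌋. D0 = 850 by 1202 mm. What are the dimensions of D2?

425 × 601 mm

D1: ⌊1202/2⌋ × 850 = 601 × 850 mm
D2: ⌊850/2⌋ × 601 = 425 × 601 mm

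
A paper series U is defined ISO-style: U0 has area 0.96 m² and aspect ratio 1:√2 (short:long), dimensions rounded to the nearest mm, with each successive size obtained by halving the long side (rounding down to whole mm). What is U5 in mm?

145 × 206 mm

Let U0's short side be w mm. w · w√2 = 0.96 m² = 960,000 mm², so w ≈ 823.9 mm and w√2 ≈ 1165.2 mm → U0 = 824 × 1165 mm.
U1: ⌊1165/2⌋ × 824 = 582 × 824 mm
U2: ⌊824/2⌋ × 582 = 412 × 582 mm
U3: ⌊582/2⌋ × 412 = 291 × 412 mm
U4: ⌊412/2⌋ × 291 = 206 × 291 mm
U5: ⌊291/2⌋ × 206 = 145 × 206 mm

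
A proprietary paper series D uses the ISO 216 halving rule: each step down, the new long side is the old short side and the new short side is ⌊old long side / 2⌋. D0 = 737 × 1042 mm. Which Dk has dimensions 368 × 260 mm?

D0: 737 × 1042 mm
D1: 521 × 737 mm
D2: 368 × 521 mm
D3: 260 × 368 mm
D4: 184 × 260 mm
→ matches D3.

D3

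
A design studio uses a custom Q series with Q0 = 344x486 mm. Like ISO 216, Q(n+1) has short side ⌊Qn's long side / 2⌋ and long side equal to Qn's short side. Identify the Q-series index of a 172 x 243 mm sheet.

Q2

Q0: 344 × 486 mm
Q1: 243 × 344 mm
Q2: 172 × 243 mm
Q3: 121 × 172 mm
→ matches Q2.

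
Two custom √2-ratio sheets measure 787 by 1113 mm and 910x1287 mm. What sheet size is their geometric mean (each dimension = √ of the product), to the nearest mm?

Short side: √(787 · 910) = √716170 ≈ 846.3 → 846 mm
Long side: √(1113 · 1287) = √1432431 ≈ 1196.8 → 1197 mm

846 × 1197 mm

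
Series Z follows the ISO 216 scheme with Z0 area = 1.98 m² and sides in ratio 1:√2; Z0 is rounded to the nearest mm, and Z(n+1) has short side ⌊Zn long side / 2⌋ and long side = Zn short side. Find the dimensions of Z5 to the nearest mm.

209 × 295 mm

Let Z0's short side be w mm. w · w√2 = 1.98 m² = 1,980,000 mm², so w ≈ 1183.2 mm and w√2 ≈ 1673.4 mm → Z0 = 1183 × 1673 mm.
Z1: ⌊1673/2⌋ × 1183 = 836 × 1183 mm
Z2: ⌊1183/2⌋ × 836 = 591 × 836 mm
Z3: ⌊836/2⌋ × 591 = 418 × 591 mm
Z4: ⌊591/2⌋ × 418 = 295 × 418 mm
Z5: ⌊418/2⌋ × 295 = 209 × 295 mm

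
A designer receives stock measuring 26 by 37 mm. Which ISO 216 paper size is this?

Aspect ratio 37/26 ≈ 1.423 — close to the ISO √2 ≈ 1.414.
In the A-series (A0 area = 1 m²): A10 = 26 × 37 mm.

A10 (26 × 37 mm)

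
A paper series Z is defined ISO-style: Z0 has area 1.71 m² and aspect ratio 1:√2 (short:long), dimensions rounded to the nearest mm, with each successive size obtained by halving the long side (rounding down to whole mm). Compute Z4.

275 × 388 mm

Let Z0's short side be w mm. w · w√2 = 1.71 m² = 1,710,000 mm², so w ≈ 1099.6 mm and w√2 ≈ 1555.1 mm → Z0 = 1100 × 1555 mm.
Z1: ⌊1555/2⌋ × 1100 = 777 × 1100 mm
Z2: ⌊1100/2⌋ × 777 = 550 × 777 mm
Z3: ⌊777/2⌋ × 550 = 388 × 550 mm
Z4: ⌊550/2⌋ × 388 = 275 × 388 mm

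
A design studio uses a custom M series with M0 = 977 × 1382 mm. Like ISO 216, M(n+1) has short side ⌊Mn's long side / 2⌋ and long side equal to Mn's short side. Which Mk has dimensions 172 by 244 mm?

M0: 977 × 1382 mm
M1: 691 × 977 mm
M2: 488 × 691 mm
M3: 345 × 488 mm
M4: 244 × 345 mm
M5: 172 × 244 mm
M6: 122 × 172 mm
→ matches M5.

M5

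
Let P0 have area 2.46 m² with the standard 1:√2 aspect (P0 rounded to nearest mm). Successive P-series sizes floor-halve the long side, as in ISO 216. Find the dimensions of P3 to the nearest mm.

466 × 659 mm

Let P0's short side be w mm. w · w√2 = 2.46 m² = 2,460,000 mm², so w ≈ 1318.9 mm and w√2 ≈ 1865.2 mm → P0 = 1319 × 1865 mm.
P1: ⌊1865/2⌋ × 1319 = 932 × 1319 mm
P2: ⌊1319/2⌋ × 932 = 659 × 932 mm
P3: ⌊932/2⌋ × 659 = 466 × 659 mm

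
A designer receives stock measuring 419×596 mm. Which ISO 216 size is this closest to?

Aspect ratio 596/419 ≈ 1.422 — close to the ISO √2 ≈ 1.414.
In the A-series (A0 area = 1 m²): A2 = 420 × 594 mm.
Off by 3 mm total — nearest standard size.

A2 (420 × 594 mm)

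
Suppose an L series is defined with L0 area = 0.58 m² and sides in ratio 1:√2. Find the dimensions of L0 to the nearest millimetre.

Let the short side be w mm. Then w · w√2 = 0.58 m² = 580,000 mm².
w² = 580,000/√2, so w ≈ 640.4 mm; long side = w√2 ≈ 905.7 mm.

640 × 906 mm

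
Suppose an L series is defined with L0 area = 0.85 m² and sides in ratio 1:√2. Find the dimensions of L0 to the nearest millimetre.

Let the short side be w mm. Then w · w√2 = 0.85 m² = 850,000 mm².
w² = 850,000/√2, so w ≈ 775.3 mm; long side = w√2 ≈ 1096.4 mm.

775 × 1096 mm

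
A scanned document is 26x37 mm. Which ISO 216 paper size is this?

A10 (26 × 37 mm)

Aspect ratio 37/26 ≈ 1.423 — close to the ISO √2 ≈ 1.414.
In the A-series (A0 area = 1 m²): A10 = 26 × 37 mm.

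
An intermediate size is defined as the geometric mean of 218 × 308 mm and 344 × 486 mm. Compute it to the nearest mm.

274 × 387 mm

Short side: √(218 · 344) = √74992 ≈ 273.8 → 274 mm
Long side: √(308 · 486) = √149688 ≈ 386.9 → 387 mm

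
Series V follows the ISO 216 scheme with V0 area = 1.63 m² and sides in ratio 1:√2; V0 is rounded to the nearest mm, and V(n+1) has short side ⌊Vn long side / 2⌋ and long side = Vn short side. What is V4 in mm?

268 × 379 mm

Let V0's short side be w mm. w · w√2 = 1.63 m² = 1,630,000 mm², so w ≈ 1073.6 mm and w√2 ≈ 1518.3 mm → V0 = 1074 × 1518 mm.
V1: ⌊1518/2⌋ × 1074 = 759 × 1074 mm
V2: ⌊1074/2⌋ × 759 = 537 × 759 mm
V3: ⌊759/2⌋ × 537 = 379 × 537 mm
V4: ⌊537/2⌋ × 379 = 268 × 379 mm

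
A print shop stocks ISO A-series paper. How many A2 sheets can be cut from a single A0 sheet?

Each ISO step halves the sheet: 1 × A0 → 2 × A1 → 4 × A2
From A0 to A2 is 2 halving steps: 2^2 = 4.

4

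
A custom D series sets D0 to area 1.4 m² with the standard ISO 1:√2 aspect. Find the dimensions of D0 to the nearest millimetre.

995 × 1407 mm

Let the short side be w mm. Then w · w√2 = 1.4 m² = 1,400,000 mm².
w² = 1,400,000/√2, so w ≈ 995.0 mm; long side = w√2 ≈ 1407.1 mm.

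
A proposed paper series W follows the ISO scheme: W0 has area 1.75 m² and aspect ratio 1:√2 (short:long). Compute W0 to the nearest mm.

1112 × 1573 mm

Let the short side be w mm. Then w · w√2 = 1.75 m² = 1,750,000 mm².
w² = 1,750,000/√2, so w ≈ 1112.4 mm; long side = w√2 ≈ 1573.2 mm.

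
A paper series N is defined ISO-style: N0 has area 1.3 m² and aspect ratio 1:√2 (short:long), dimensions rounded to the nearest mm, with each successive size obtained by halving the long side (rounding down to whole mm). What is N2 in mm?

479 × 678 mm

Let N0's short side be w mm. w · w√2 = 1.3 m² = 1,300,000 mm², so w ≈ 958.8 mm and w√2 ≈ 1355.9 mm → N0 = 959 × 1356 mm.
N1: ⌊1356/2⌋ × 959 = 678 × 959 mm
N2: ⌊959/2⌋ × 678 = 479 × 678 mm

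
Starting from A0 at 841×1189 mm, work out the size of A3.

A1: ⌊1189/2⌋ × 841 = 594 × 841 mm
A2: ⌊841/2⌋ × 594 = 420 × 594 mm
A3: ⌊594/2⌋ × 420 = 297 × 420 mm

297 × 420 mm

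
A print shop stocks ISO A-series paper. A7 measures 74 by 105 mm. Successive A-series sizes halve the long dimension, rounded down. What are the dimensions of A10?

26 × 37 mm

A8: ⌊105/2⌋ × 74 = 52 × 74 mm
A9: ⌊74/2⌋ × 52 = 37 × 52 mm
A10: ⌊52/2⌋ × 37 = 26 × 37 mm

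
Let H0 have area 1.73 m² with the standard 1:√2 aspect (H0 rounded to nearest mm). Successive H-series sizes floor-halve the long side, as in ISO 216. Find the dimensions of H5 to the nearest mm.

Let H0's short side be w mm. w · w√2 = 1.73 m² = 1,730,000 mm², so w ≈ 1106.0 mm and w√2 ≈ 1564.2 mm → H0 = 1106 × 1564 mm.
H1: ⌊1564/2⌋ × 1106 = 782 × 1106 mm
H2: ⌊1106/2⌋ × 782 = 553 × 782 mm
H3: ⌊782/2⌋ × 553 = 391 × 553 mm
H4: ⌊553/2⌋ × 391 = 276 × 391 mm
H5: ⌊391/2⌋ × 276 = 195 × 276 mm

195 × 276 mm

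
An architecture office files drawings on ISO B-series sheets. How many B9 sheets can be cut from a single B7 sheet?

Each ISO step halves the sheet: 1 × B7 → 2 × B8 → 4 × B9
From B7 to B9 is 2 halving steps: 2^2 = 4.

4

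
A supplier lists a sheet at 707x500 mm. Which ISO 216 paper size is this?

B2 (500 × 707 mm)

Aspect ratio 707/500 ≈ 1.414 — close to the ISO √2 ≈ 1.414.
In the B-series (B0 = 1000 × 1414 mm): B2 = 500 × 707 mm.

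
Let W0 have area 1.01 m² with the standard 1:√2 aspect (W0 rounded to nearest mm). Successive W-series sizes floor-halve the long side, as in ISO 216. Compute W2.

422 × 597 mm

Let W0's short side be w mm. w · w√2 = 1.01 m² = 1,010,000 mm², so w ≈ 845.1 mm and w√2 ≈ 1195.1 mm → W0 = 845 × 1195 mm.
W1: ⌊1195/2⌋ × 845 = 597 × 845 mm
W2: ⌊845/2⌋ × 597 = 422 × 597 mm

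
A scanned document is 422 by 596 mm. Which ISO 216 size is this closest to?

Aspect ratio 596/422 ≈ 1.412 — close to the ISO √2 ≈ 1.414.
In the A-series (A0 area = 1 m²): A2 = 420 × 594 mm.
Off by 4 mm total — nearest standard size.

A2 (420 × 594 mm)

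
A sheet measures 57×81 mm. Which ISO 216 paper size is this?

C8 (57 × 81 mm)

Aspect ratio 81/57 ≈ 1.421 — close to the ISO √2 ≈ 1.414.
In the C-series (envelope sizes, between A and B): C8 = 57 × 81 mm.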